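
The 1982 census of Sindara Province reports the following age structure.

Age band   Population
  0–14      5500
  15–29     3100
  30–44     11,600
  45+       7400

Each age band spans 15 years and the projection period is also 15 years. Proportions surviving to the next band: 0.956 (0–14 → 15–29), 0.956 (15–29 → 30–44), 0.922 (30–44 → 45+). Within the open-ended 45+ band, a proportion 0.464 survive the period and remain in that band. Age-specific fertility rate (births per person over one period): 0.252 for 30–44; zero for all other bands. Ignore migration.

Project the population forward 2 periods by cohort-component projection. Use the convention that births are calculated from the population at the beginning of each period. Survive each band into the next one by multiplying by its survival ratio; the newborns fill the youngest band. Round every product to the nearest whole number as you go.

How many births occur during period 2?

747

— Period 1 —
Births: 11600 * 0.252 = 2923
15–29: 5500 * 0.956 = 5258
30–44: 3100 * 0.956 = 2964
45+: 11600 * 0.922 + 7400 * 0.464 = 10695 + 3434 = 14129
Population now: 0–14=2923, 15–29=5258, 30–44=2964, 45+=14129
— Period 2 —
Births: 2964 * 0.252 = 747
15–29: 2923 * 0.956 = 2794
30–44: 5258 * 0.956 = 5027
45+: 2964 * 0.922 + 14129 * 0.464 = 2733 + 6556 = 9289
Population now: 0–14=747, 15–29=2794, 30–44=5027, 45+=9289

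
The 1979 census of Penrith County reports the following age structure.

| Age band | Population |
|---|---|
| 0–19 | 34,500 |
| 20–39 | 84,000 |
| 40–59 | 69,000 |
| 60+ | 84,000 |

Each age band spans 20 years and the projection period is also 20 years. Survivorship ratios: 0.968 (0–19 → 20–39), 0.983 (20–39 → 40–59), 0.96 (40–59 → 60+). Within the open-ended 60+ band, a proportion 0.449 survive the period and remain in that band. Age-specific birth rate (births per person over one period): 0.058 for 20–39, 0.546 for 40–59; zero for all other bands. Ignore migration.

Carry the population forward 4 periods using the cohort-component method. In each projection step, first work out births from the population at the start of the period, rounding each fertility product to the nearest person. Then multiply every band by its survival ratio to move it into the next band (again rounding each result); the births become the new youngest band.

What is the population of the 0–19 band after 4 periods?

24745

(Groups numbered youngest = 1 to oldest = 4.)
Period 1.
Births: 84000 * 0.058 = 4872  |  69000 * 0.546 = 37674 → 42546
Group 2: 34500 * 0.968 = 33396
Group 3: 84000 * 0.983 = 82572
Group 4: 69000 * 0.96 + 84000 * 0.449 = 66240 + 37716 = 103956
End of period: [42546, 33396, 82572, 103956]
Period 2.
Births: 33396 * 0.058 = 1937  |  82572 * 0.546 = 45084 → 47021
Group 2: 42546 * 0.968 = 41185
Group 3: 33396 * 0.983 = 32828
Group 4: 82572 * 0.96 + 103956 * 0.449 = 79269 + 46676 = 125945
End of period: [47021, 41185, 32828, 125945]
Period 3.
Births: 41185 * 0.058 = 2389  |  32828 * 0.546 = 17924 → 20313
Group 2: 47021 * 0.968 = 45516
Group 3: 41185 * 0.983 = 40485
Group 4: 32828 * 0.96 + 125945 * 0.449 = 31515 + 56549 = 88064
End of period: [20313, 45516, 40485, 88064]
Period 4.
Births: 45516 * 0.058 = 2640  |  40485 * 0.546 = 22105 → 24745
Group 2: 20313 * 0.968 = 19663
Group 3: 45516 * 0.983 = 44742
Group 4: 40485 * 0.96 + 88064 * 0.449 = 38866 + 39541 = 78407
End of period: [24745, 19663, 44742, 78407]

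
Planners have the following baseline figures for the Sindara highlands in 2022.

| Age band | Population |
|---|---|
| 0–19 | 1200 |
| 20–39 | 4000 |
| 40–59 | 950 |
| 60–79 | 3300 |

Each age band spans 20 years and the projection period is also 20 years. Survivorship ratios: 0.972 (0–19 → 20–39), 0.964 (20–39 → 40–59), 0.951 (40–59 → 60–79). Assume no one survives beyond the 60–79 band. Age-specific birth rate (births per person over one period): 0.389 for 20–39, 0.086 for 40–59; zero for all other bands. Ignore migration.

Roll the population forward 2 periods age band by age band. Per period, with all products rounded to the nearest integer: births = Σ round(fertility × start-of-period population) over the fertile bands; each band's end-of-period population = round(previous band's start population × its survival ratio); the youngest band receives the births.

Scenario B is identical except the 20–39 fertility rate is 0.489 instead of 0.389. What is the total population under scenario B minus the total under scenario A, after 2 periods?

After projecting period 1:
Births: 4000 * 0.389 = 1556  |  950 * 0.086 = 82 → 1638
20–39: 1200 * 0.972 = 1166
40–59: 4000 * 0.964 = 3856
60–79: 950 * 0.951 = 903
Population now: 0–19=1638, 20–39=1166, 40–59=3856, 60–79=903
After projecting period 2:
Births: 1166 * 0.389 = 454  |  3856 * 0.086 = 332 → 786
20–39: 1638 * 0.972 = 1592
40–59: 1166 * 0.964 = 1124
60–79: 3856 * 0.951 = 3667
Population now: 0–19=786, 20–39=1592, 40–59=1124, 60–79=3667
Scenario A total after 2 periods: 7169
Scenario B projection —
After projecting period 1:
Births: 4000 * 0.489 = 1956  |  950 * 0.086 = 82 → 2038
20–39: 1200 * 0.972 = 1166
40–59: 4000 * 0.964 = 3856
60–79: 950 * 0.951 = 903
Population now: 0–19=2038, 20–39=1166, 40–59=3856, 60–79=903
After projecting period 2:
Births: 1166 * 0.489 = 570  |  3856 * 0.086 = 332 → 902
20–39: 2038 * 0.972 = 1981
40–59: 1166 * 0.964 = 1124
60–79: 3856 * 0.951 = 3667
Population now: 0–19=902, 20–39=1981, 40–59=1124, 60–79=3667
Scenario B total after 2 periods: 7674
Difference B − A = 7674 − 7169 = 505

505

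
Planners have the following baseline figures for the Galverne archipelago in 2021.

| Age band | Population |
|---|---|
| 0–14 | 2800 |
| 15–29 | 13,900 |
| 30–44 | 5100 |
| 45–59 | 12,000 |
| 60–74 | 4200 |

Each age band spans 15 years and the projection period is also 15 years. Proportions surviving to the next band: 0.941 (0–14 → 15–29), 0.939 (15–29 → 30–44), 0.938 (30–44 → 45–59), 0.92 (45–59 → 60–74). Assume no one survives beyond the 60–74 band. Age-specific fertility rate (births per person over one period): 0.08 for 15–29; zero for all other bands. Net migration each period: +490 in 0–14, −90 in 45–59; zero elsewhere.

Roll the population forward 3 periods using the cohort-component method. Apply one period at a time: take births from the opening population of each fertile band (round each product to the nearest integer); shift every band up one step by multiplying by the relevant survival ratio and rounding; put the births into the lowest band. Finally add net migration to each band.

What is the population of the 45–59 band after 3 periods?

Numbering the bands 1..5 from youngest to oldest:
Period 1.
Births: 13900 * 0.08 = 1112
Band 2: 2800 * 0.941 = 2635
Band 3: 13900 * 0.939 = 13052
Band 4: 5100 * 0.938 = 4784
Band 5: 12000 * 0.92 = 11040
Net migration: Band 1 + 490 → 1602; Band 4 − 90 → 4694
Giving 1602 / 2635 / 13052 / 4694 / 11040.
Period 2.
Births: 2635 * 0.08 = 211
Band 2: 1602 * 0.941 = 1507
Band 3: 2635 * 0.939 = 2474
Band 4: 13052 * 0.938 = 12243
Band 5: 4694 * 0.92 = 4318
Net migration: Band 1 + 490 → 701; Band 4 − 90 → 12153
Giving 701 / 1507 / 2474 / 12153 / 4318.
Period 3.
Births: 1507 * 0.08 = 121
Band 2: 701 * 0.941 = 660
Band 3: 1507 * 0.939 = 1415
Band 4: 2474 * 0.938 = 2321
Band 5: 12153 * 0.92 = 11181
Net migration: Band 1 + 490 → 611; Band 4 − 90 → 2231
Giving 611 / 660 / 1415 / 2231 / 11181.

2231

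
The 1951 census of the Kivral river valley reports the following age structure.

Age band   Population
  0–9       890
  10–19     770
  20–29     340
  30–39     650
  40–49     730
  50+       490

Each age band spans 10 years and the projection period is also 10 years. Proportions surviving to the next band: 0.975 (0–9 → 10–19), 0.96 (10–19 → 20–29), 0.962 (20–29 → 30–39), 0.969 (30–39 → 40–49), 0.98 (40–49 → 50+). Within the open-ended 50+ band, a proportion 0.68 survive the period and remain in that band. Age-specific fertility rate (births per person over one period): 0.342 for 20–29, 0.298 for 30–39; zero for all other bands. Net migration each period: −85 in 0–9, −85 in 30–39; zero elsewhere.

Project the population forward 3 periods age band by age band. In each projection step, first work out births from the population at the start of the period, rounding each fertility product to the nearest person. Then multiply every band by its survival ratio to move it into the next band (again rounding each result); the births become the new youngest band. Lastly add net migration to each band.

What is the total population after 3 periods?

3287

Numbering the groups 1..6 from youngest to oldest:
[period 1]
Births: 340 × 0.342 = 116, 650 × 0.298 = 194 → 310
Group 2: 890 × 0.975 = 868
Group 3: 770 × 0.96 = 739
Group 4: 340 × 0.962 = 327
Group 5: 650 × 0.969 = 630
Group 6: 730 × 0.98 + 490 × 0.68 = 715 + 333 = 1048
Net migration: Group 1 − 85 → 225; Group 4 − 85 → 242
Population now: 0–9=225, 10–19=868, 20–29=739, 30–39=242, 40–49=630, 50+=1048
[period 2]
Births: 739 × 0.342 = 253, 242 × 0.298 = 72 → 325
Group 2: 225 × 0.975 = 219
Group 3: 868 × 0.96 = 833
Group 4: 739 × 0.962 = 711
Group 5: 242 × 0.969 = 234
Group 6: 630 × 0.98 + 1048 × 0.68 = 617 + 713 = 1330
Net migration: Group 1 − 85 → 240; Group 4 − 85 → 626
Population now: 0–9=240, 10–19=219, 20–29=833, 30–39=626, 40–49=234, 50+=1330
[period 3]
Births: 833 × 0.342 = 285, 626 × 0.298 = 187 → 472
Group 2: 240 × 0.975 = 234
Group 3: 219 × 0.96 = 210
Group 4: 833 × 0.962 = 801
Group 5: 626 × 0.969 = 607
Group 6: 234 × 0.98 + 1330 × 0.68 = 229 + 904 = 1133
Net migration: Group 1 − 85 → 387; Group 4 − 85 → 716
Population now: 0–9=387, 10–19=234, 20–29=210, 30–39=716, 40–49=607, 50+=1133
Total after period 3: 387 + 234 + 210 + 716 + 607 + 1133 = 3287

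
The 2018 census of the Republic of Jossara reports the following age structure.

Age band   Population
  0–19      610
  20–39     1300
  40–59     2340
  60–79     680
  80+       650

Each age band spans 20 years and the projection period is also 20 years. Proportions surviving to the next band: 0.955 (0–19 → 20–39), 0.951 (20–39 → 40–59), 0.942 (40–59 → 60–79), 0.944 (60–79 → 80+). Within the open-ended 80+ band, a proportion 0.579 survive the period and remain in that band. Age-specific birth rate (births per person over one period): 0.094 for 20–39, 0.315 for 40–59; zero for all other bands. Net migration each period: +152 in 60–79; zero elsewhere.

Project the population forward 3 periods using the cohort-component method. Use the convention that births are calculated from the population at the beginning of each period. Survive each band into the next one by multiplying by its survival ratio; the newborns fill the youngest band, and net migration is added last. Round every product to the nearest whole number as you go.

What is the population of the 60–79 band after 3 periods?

674

After projecting period 1:
Births: 1300 × 0.094 = 122  |  2340 × 0.315 = 737 ⇒ total 859
20–39: 610 × 0.955 = 583
40–59: 1300 × 0.951 = 1236
60–79: 2340 × 0.942 = 2204
80+: 680 × 0.944 + 650 × 0.579 = 642 + 376 = 1018
Net migration: 60–79 + 152 → 2356
Population now: 0–19=859, 20–39=583, 40–59=1236, 60–79=2356, 80+=1018
After projecting period 2:
Births: 583 × 0.094 = 55  |  1236 × 0.315 = 389 ⇒ total 444
20–39: 859 × 0.955 = 820
40–59: 583 × 0.951 = 554
60–79: 1236 × 0.942 = 1164
80+: 2356 × 0.944 + 1018 × 0.579 = 2224 + 589 = 2813
Net migration: 60–79 + 152 → 1316
Population now: 0–19=444, 20–39=820, 40–59=554, 60–79=1316, 80+=2813
After projecting period 3:
Births: 820 × 0.094 = 77  |  554 × 0.315 = 175 ⇒ total 252
20–39: 444 × 0.955 = 424
40–59: 820 × 0.951 = 780
60–79: 554 × 0.942 = 522
80+: 1316 × 0.944 + 2813 × 0.579 = 1242 + 1629 = 2871
Net migration: 60–79 + 152 → 674
Population now: 0–19=252, 20–39=424, 40–59=780, 60–79=674, 80+=2871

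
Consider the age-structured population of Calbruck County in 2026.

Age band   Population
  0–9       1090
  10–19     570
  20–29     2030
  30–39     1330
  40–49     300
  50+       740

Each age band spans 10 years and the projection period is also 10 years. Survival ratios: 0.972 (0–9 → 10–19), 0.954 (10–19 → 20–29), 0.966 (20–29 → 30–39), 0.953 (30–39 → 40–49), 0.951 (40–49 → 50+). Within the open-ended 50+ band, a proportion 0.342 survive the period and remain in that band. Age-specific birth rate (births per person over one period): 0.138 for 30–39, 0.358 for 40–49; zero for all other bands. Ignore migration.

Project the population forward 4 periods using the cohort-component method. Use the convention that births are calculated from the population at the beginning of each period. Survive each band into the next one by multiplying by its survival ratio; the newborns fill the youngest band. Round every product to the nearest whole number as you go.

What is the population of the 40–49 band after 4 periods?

930

Call the bands 1 to 6, youngest first.
— Period 1 —
Births: 1330 × 0.138 = 184  |  300 × 0.358 = 107 → 291
Band 2: 1090 × 0.972 = 1059
Band 3: 570 × 0.954 = 544
Band 4: 2030 × 0.966 = 1961
Band 5: 1330 × 0.953 = 1267
Band 6: 300 × 0.951 + 740 × 0.342 = 285 + 253 = 538
→ [291, 1059, 544, 1961, 1267, 538]
— Period 2 —
Births: 1961 × 0.138 = 271  |  1267 × 0.358 = 454 → 725
Band 2: 291 × 0.972 = 283
Band 3: 1059 × 0.954 = 1010
Band 4: 544 × 0.966 = 526
Band 5: 1961 × 0.953 = 1869
Band 6: 1267 × 0.951 + 538 × 0.342 = 1205 + 184 = 1389
→ [725, 283, 1010, 526, 1869, 1389]
— Period 3 —
Births: 526 × 0.138 = 73  |  1869 × 0.358 = 669 → 742
Band 2: 725 × 0.972 = 705
Band 3: 283 × 0.954 = 270
Band 4: 1010 × 0.966 = 976
Band 5: 526 × 0.953 = 501
Band 6: 1869 × 0.951 + 1389 × 0.342 = 1777 + 475 = 2252
→ [742, 705, 270, 976, 501, 2252]
— Period 4 —
Births: 976 × 0.138 = 135  |  501 × 0.358 = 179 → 314
Band 2: 742 × 0.972 = 721
Band 3: 705 × 0.954 = 673
Band 4: 270 × 0.966 = 261
Band 5: 976 × 0.953 = 930
Band 6: 501 × 0.951 + 2252 × 0.342 = 476 + 770 = 1246
→ [314, 721, 673, 261, 930, 1246]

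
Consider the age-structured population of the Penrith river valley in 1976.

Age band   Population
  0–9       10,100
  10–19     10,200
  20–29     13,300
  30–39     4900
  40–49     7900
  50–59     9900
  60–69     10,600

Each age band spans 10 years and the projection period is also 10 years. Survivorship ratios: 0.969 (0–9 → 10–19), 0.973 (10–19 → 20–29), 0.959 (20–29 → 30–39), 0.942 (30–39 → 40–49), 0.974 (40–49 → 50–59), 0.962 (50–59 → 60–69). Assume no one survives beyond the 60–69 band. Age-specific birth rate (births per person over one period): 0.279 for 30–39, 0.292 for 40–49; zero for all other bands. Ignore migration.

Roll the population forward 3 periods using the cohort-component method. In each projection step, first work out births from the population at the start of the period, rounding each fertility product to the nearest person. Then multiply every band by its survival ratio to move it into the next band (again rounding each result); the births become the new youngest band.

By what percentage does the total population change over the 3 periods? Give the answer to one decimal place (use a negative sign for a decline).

-27.5

Call the bands 1 to 7, youngest first.
— Period 1 —
Births: 4900 × 0.279 = 1367  |  7900 × 0.292 = 2307 → 3674
Band 2: 10100 × 0.969 = 9787
Band 3: 10200 × 0.973 = 9925
Band 4: 13300 × 0.959 = 12755
Band 5: 4900 × 0.942 = 4616
Band 6: 7900 × 0.974 = 7695
Band 7: 9900 × 0.962 = 9524
Population now: 0–9=3674, 10–19=9787, 20–29=9925, 30–39=12755, 40–49=4616, 50–59=7695, 60–69=9524
— Period 2 —
Births: 12755 × 0.279 = 3559  |  4616 × 0.292 = 1348 → 4907
Band 2: 3674 × 0.969 = 3560
Band 3: 9787 × 0.973 = 9523
Band 4: 9925 × 0.959 = 9518
Band 5: 12755 × 0.942 = 12015
Band 6: 4616 × 0.974 = 4496
Band 7: 7695 × 0.962 = 7403
Population now: 0–9=4907, 10–19=3560, 20–29=9523, 30–39=9518, 40–49=12015, 50–59=4496, 60–69=7403
— Period 3 —
Births: 9518 × 0.279 = 2656  |  12015 × 0.292 = 3508 → 6164
Band 2: 4907 × 0.969 = 4755
Band 3: 3560 × 0.973 = 3464
Band 4: 9523 × 0.959 = 9133
Band 5: 9518 × 0.942 = 8966
Band 6: 12015 × 0.974 = 11703
Band 7: 4496 × 0.962 = 4325
Population now: 0–9=6164, 10–19=4755, 20–29=3464, 30–39=9133, 40–49=8966, 50–59=11703, 60–69=4325
Total: 66900 → 48510; change = -18390; percentage change = -27.5%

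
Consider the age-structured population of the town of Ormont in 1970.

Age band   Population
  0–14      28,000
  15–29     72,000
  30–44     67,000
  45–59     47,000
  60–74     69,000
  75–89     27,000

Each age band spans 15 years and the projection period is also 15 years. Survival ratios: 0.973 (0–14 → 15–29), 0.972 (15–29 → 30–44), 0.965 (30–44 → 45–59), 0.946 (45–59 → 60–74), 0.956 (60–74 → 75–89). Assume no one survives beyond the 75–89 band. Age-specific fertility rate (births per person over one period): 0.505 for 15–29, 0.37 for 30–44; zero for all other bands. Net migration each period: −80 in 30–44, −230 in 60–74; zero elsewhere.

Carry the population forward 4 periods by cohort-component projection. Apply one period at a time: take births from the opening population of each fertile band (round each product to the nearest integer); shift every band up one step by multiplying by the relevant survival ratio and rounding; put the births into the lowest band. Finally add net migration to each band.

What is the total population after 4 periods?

257360

Let band 1 be 0–14 through band 6 = 75–89.
[period 1]
Births: 72000 * 0.505 = 36360  |  67000 * 0.37 = 24790 → 61150
Band 2: 28000 * 0.973 = 27244
Band 3: 72000 * 0.972 = 69984
Band 4: 67000 * 0.965 = 64655
Band 5: 47000 * 0.946 = 44462
Band 6: 69000 * 0.956 = 65964
Net migration: Band 3 − 80 → 69904; Band 5 − 230 → 44232
Population now: 0–14=61150, 15–29=27244, 30–44=69904, 45–59=64655, 60–74=44232, 75–89=65964
[period 2]
Births: 27244 * 0.505 = 13758  |  69904 * 0.37 = 25864 → 39622
Band 2: 61150 * 0.973 = 59499
Band 3: 27244 * 0.972 = 26481
Band 4: 69904 * 0.965 = 67457
Band 5: 64655 * 0.946 = 61164
Band 6: 44232 * 0.956 = 42286
Net migration: Band 3 − 80 → 26401; Band 5 − 230 → 60934
Population now: 0–14=39622, 15–29=59499, 30–44=26401, 45–59=67457, 60–74=60934, 75–89=42286
[period 3]
Births: 59499 * 0.505 = 30047  |  26401 * 0.37 = 9768 → 39815
Band 2: 39622 * 0.973 = 38552
Band 3: 59499 * 0.972 = 57833
Band 4: 26401 * 0.965 = 25477
Band 5: 67457 * 0.946 = 63814
Band 6: 60934 * 0.956 = 58253
Net migration: Band 3 − 80 → 57753; Band 5 − 230 → 63584
Population now: 0–14=39815, 15–29=38552, 30–44=57753, 45–59=25477, 60–74=63584, 75–89=58253
[period 4]
Births: 38552 * 0.505 = 19469  |  57753 * 0.37 = 21369 → 40838
Band 2: 39815 * 0.973 = 38740
Band 3: 38552 * 0.972 = 37473
Band 4: 57753 * 0.965 = 55732
Band 5: 25477 * 0.946 = 24101
Band 6: 63584 * 0.956 = 60786
Net migration: Band 3 − 80 → 37393; Band 5 − 230 → 23871
Population now: 0–14=40838, 15–29=38740, 30–44=37393, 45–59=55732, 60–74=23871, 75–89=60786
Total after period 4: 40838 + 38740 + 37393 + 55732 + 23871 + 60786 = 257360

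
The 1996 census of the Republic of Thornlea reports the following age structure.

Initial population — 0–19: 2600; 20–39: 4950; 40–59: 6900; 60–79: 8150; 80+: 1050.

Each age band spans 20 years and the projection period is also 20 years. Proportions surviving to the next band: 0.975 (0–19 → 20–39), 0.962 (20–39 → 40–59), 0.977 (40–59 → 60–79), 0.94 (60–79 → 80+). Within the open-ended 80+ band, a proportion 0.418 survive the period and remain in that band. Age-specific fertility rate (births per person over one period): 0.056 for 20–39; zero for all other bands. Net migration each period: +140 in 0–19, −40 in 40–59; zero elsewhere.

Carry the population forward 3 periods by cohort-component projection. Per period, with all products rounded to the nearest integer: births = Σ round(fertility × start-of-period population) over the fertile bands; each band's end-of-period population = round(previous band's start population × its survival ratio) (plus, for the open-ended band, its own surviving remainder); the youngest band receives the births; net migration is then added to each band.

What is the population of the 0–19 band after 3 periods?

Call the bands 1 to 5, youngest first.
Period 1.
Births: 4950 × 0.056 = 277
Band 2: 2600 × 0.975 = 2535
Band 3: 4950 × 0.962 = 4762
Band 4: 6900 × 0.977 = 6741
Band 5: 8150 × 0.94 + 1050 × 0.418 = 7661 + 439 = 8100
Net migration: Band 1 + 140 → 417; Band 3 − 40 → 4722
→ [417, 2535, 4722, 6741, 8100]
Period 2.
Births: 2535 × 0.056 = 142
Band 2: 417 × 0.975 = 407
Band 3: 2535 × 0.962 = 2439
Band 4: 4722 × 0.977 = 4613
Band 5: 6741 × 0.94 + 8100 × 0.418 = 6337 + 3386 = 9723
Net migration: Band 1 + 140 → 282; Band 3 − 40 → 2399
→ [282, 407, 2399, 4613, 9723]
Period 3.
Births: 407 × 0.056 = 23
Band 2: 282 × 0.975 = 275
Band 3: 407 × 0.962 = 392
Band 4: 2399 × 0.977 = 2344
Band 5: 4613 × 0.94 + 9723 × 0.418 = 4336 + 4064 = 8400
Net migration: Band 1 + 140 → 163; Band 3 − 40 → 352
→ [163, 275, 352, 2344, 8400]

163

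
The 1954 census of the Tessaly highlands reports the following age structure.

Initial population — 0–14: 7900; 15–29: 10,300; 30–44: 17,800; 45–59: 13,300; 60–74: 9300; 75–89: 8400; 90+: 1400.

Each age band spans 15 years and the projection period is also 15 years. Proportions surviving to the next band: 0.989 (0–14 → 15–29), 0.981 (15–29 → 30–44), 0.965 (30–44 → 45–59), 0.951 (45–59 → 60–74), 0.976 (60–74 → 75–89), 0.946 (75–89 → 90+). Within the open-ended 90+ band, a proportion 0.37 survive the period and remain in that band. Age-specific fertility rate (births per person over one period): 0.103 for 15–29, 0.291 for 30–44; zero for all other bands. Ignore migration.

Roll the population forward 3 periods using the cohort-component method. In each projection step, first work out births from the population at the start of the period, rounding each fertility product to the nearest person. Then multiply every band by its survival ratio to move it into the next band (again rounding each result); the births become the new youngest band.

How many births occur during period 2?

— Period 1 —
Births: 10300 * 0.103 = 1061  |  17800 * 0.291 = 5180 ⇒ total 6241
15–29: 7900 * 0.989 = 7813
30–44: 10300 * 0.981 = 10104
45–59: 17800 * 0.965 = 17177
60–74: 13300 * 0.951 = 12648
75–89: 9300 * 0.976 = 9077
90+: 8400 * 0.946 + 1400 * 0.37 = 7946 + 518 = 8464
Population now: 0–14=6241, 15–29=7813, 30–44=10104, 45–59=17177, 60–74=12648, 75–89=9077, 90+=8464
— Period 2 —
Births: 7813 * 0.103 = 805  |  10104 * 0.291 = 2940 ⇒ total 3745
15–29: 6241 * 0.989 = 6172
30–44: 7813 * 0.981 = 7665
45–59: 10104 * 0.965 = 9750
60–74: 17177 * 0.951 = 16335
75–89: 12648 * 0.976 = 12344
90+: 9077 * 0.946 + 8464 * 0.37 = 8587 + 3132 = 11719
Population now: 0–14=3745, 15–29=6172, 30–44=7665, 45–59=9750, 60–74=16335, 75–89=12344, 90+=11719

3745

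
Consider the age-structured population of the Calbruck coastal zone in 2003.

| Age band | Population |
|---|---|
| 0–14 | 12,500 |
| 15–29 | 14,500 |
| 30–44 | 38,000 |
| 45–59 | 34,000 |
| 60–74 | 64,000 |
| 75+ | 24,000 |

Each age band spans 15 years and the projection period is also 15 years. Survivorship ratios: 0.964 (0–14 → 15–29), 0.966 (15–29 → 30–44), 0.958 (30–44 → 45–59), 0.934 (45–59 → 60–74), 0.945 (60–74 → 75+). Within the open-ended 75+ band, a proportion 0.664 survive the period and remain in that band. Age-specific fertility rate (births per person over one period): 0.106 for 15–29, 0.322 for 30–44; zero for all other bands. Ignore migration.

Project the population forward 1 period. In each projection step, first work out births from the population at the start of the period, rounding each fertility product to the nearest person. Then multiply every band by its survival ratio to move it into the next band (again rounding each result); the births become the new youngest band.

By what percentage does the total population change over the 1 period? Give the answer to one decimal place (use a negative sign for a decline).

-1.4

Let group 1 be 0–14 through group 6 = 75+.
Period 1.
Births: 14500 * 0.106 = 1537 ; 38000 * 0.322 = 12236 → 13773
Group 2: 12500 * 0.964 = 12050
Group 3: 14500 * 0.966 = 14007
Group 4: 38000 * 0.958 = 36404
Group 5: 34000 * 0.934 = 31756
Group 6: 64000 * 0.945 + 24000 * 0.664 = 60480 + 15936 = 76416
Giving 13773 / 12050 / 14007 / 36404 / 31756 / 76416.
Total: 187000 → 184406; change = -2594; percentage change = -1.4%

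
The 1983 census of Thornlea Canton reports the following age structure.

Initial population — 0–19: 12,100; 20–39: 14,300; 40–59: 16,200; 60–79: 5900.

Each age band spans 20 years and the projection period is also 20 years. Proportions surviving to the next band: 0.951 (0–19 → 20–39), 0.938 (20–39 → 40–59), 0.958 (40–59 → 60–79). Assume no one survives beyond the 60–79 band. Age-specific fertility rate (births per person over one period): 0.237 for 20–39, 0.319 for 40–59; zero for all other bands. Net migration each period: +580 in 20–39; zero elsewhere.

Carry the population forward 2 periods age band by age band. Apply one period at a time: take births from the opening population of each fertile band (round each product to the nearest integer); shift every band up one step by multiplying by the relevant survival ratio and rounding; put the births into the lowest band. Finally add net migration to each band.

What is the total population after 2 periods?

40050

— Period 1 —
Births: 14300 × 0.237 = 3389  |  16200 × 0.319 = 5168 ⇒ total 8557
20–39: 12100 × 0.951 = 11507
40–59: 14300 × 0.938 = 13413
60–79: 16200 × 0.958 = 15520
Net migration: 20–39 + 580 → 12087
Giving 8557 / 12087 / 13413 / 15520.
— Period 2 —
Births: 12087 × 0.237 = 2865  |  13413 × 0.319 = 4279 ⇒ total 7144
20–39: 8557 × 0.951 = 8138
40–59: 12087 × 0.938 = 11338
60–79: 13413 × 0.958 = 12850
Net migration: 20–39 + 580 → 8718
Giving 7144 / 8718 / 11338 / 12850.
Total after period 2: 7144 + 8718 + 11338 + 12850 = 40050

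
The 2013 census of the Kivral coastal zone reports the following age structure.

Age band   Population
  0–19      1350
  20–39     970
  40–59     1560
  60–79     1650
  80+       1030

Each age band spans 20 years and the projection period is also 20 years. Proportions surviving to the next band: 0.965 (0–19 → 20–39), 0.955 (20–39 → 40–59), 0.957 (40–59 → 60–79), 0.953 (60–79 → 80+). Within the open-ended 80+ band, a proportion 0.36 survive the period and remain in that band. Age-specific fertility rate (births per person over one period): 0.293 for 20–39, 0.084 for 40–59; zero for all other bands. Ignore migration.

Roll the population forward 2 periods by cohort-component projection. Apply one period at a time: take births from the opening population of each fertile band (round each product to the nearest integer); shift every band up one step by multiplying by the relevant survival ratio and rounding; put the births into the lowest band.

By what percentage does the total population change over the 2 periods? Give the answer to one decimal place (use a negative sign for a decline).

-22.1

Period 1.
Births: 970 × 0.293 = 284, 1560 × 0.084 = 131 — total 415
20–39: 1350 × 0.965 = 1303
40–59: 970 × 0.955 = 926
60–79: 1560 × 0.957 = 1493
80+: 1650 × 0.953 + 1030 × 0.36 = 1572 + 371 = 1943
Giving 415 / 1303 / 926 / 1493 / 1943.
Period 2.
Births: 1303 × 0.293 = 382, 926 × 0.084 = 78 — total 460
20–39: 415 × 0.965 = 400
40–59: 1303 × 0.955 = 1244
60–79: 926 × 0.957 = 886
80+: 1493 × 0.953 + 1943 × 0.36 = 1423 + 699 = 2122
Giving 460 / 400 / 1244 / 886 / 2122.
Total: 6560 → 5112; change = -1448; percentage change = -22.1%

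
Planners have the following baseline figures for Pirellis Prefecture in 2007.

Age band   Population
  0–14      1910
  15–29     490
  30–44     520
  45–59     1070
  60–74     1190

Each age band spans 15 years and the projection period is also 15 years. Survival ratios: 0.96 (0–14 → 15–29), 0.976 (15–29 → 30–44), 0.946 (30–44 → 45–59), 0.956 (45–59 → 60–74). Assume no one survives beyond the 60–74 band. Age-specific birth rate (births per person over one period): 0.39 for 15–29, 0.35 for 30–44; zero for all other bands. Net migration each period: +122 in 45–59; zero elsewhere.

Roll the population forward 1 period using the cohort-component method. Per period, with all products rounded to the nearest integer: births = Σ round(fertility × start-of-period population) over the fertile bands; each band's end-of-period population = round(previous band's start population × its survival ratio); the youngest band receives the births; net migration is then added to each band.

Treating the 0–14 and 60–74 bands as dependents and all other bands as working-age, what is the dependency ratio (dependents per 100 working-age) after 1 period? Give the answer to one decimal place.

47.7

Period 1.
Births: 490 × 0.39 = 191  |  520 × 0.35 = 182 — total 373
15–29: 1910 × 0.96 = 1834
30–44: 490 × 0.976 = 478
45–59: 520 × 0.946 = 492
60–74: 1070 × 0.956 = 1023
Net migration: 45–59 + 122 → 614
→ [373, 1834, 478, 614, 1023]
Dependents (band 0–14 + band 60–74) = 373 + 1023 = 1396; working-age = 2926; ratio = 1396/2926 × 100 = 47.7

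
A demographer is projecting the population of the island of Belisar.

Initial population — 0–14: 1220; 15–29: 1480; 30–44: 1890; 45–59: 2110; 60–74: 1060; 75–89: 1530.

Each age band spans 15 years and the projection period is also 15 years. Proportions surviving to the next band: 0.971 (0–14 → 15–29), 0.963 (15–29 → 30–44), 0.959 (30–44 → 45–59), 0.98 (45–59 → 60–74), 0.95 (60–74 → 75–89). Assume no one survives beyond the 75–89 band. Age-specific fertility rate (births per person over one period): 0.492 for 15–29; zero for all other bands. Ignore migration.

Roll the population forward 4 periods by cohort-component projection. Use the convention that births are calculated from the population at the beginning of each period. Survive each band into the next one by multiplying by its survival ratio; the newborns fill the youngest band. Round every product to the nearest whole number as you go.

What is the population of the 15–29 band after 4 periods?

After projecting period 1:
Births: 1480 * 0.492 = 728
15–29: 1220 * 0.971 = 1185
30–44: 1480 * 0.963 = 1425
45–59: 1890 * 0.959 = 1813
60–74: 2110 * 0.98 = 2068
75–89: 1060 * 0.95 = 1007
→ [728, 1185, 1425, 1813, 2068, 1007]
After projecting period 2:
Births: 1185 * 0.492 = 583
15–29: 728 * 0.971 = 707
30–44: 1185 * 0.963 = 1141
45–59: 1425 * 0.959 = 1367
60–74: 1813 * 0.98 = 1777
75–89: 2068 * 0.95 = 1965
→ [583, 707, 1141, 1367, 1777, 1965]
After projecting period 3:
Births: 707 * 0.492 = 348
15–29: 583 * 0.971 = 566
30–44: 707 * 0.963 = 681
45–59: 1141 * 0.959 = 1094
60–74: 1367 * 0.98 = 1340
75–89: 1777 * 0.95 = 1688
→ [348, 566, 681, 1094, 1340, 1688]
After projecting period 4:
Births: 566 * 0.492 = 278
15–29: 348 * 0.971 = 338
30–44: 566 * 0.963 = 545
45–59: 681 * 0.959 = 653
60–74: 1094 * 0.98 = 1072
75–89: 1340 * 0.95 = 1273
→ [278, 338, 545, 653, 1072, 1273]

338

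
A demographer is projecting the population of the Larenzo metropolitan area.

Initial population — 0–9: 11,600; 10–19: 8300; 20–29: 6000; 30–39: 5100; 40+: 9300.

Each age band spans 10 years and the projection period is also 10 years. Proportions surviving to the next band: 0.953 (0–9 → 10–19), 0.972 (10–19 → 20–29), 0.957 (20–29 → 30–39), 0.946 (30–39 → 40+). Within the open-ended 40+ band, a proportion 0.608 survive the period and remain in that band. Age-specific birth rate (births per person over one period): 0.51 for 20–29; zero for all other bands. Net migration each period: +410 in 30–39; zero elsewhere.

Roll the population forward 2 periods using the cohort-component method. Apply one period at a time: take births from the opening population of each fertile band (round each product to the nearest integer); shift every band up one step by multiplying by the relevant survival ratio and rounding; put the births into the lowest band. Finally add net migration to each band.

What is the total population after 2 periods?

After projecting period 1:
Births: 6000 * 0.51 = 3060
10–19: 11600 * 0.953 = 11055
20–29: 8300 * 0.972 = 8068
30–39: 6000 * 0.957 = 5742
40+: 5100 * 0.946 + 9300 * 0.608 = 4825 + 5654 = 10479
Net migration: 30–39 + 410 → 6152
Population now: 0–9=3060, 10–19=11055, 20–29=8068, 30–39=6152, 40+=10479
After projecting period 2:
Births: 8068 * 0.51 = 4115
10–19: 3060 * 0.953 = 2916
20–29: 11055 * 0.972 = 10745
30–39: 8068 * 0.957 = 7721
40+: 6152 * 0.946 + 10479 * 0.608 = 5820 + 6371 = 12191
Net migration: 30–39 + 410 → 8131
Population now: 0–9=4115, 10–19=2916, 20–29=10745, 30–39=8131, 40+=12191
Total after period 2: 4115 + 2916 + 10745 + 8131 + 12191 = 38098

38098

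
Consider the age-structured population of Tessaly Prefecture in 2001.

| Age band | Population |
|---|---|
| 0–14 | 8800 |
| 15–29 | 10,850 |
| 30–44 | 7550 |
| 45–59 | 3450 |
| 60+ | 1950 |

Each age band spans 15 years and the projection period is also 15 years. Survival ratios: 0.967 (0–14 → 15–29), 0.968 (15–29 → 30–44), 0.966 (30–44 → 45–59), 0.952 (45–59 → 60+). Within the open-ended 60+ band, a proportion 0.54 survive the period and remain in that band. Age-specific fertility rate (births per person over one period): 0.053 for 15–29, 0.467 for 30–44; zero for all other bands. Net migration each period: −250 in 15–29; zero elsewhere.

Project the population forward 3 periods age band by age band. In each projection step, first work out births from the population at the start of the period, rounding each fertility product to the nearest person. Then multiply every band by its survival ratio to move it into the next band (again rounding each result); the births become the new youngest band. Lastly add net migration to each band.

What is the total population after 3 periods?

Numbering the bands 1..5 from youngest to oldest:
Period 1.
Births: 10850 × 0.053 = 575  |  7550 × 0.467 = 3526 ⇒ total 4101
Band 2: 8800 × 0.967 = 8510
Band 3: 10850 × 0.968 = 10503
Band 4: 7550 × 0.966 = 7293
Band 5: 3450 × 0.952 + 1950 × 0.54 = 3284 + 1053 = 4337
Net migration: Band 2 − 250 → 8260
Giving 4101 / 8260 / 10503 / 7293 / 4337.
Period 2.
Births: 8260 × 0.053 = 438  |  10503 × 0.467 = 4905 ⇒ total 5343
Band 2: 4101 × 0.967 = 3966
Band 3: 8260 × 0.968 = 7996
Band 4: 10503 × 0.966 = 10146
Band 5: 7293 × 0.952 + 4337 × 0.54 = 6943 + 2342 = 9285
Net migration: Band 2 − 250 → 3716
Giving 5343 / 3716 / 7996 / 10146 / 9285.
Period 3.
Births: 3716 × 0.053 = 197  |  7996 × 0.467 = 3734 ⇒ total 3931
Band 2: 5343 × 0.967 = 5167
Band 3: 3716 × 0.968 = 3597
Band 4: 7996 × 0.966 = 7724
Band 5: 10146 × 0.952 + 9285 × 0.54 = 9659 + 5014 = 14673
Net migration: Band 2 − 250 → 4917
Giving 3931 / 4917 / 3597 / 7724 / 14673.
Total after period 3: 3931 + 4917 + 3597 + 7724 + 14673 = 34842

34842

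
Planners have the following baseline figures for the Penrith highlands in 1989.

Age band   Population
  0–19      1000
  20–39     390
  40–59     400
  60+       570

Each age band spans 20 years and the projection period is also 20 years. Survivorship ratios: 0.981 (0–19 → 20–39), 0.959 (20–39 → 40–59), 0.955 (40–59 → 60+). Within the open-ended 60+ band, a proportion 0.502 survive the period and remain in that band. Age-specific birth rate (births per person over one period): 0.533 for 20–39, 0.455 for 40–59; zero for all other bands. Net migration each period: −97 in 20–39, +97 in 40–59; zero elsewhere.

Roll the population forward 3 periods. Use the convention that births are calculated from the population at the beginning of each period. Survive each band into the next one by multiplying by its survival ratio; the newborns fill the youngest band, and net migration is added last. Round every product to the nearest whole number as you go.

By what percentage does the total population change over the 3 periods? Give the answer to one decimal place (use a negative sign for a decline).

Numbering the bands 1..4 from youngest to oldest:
[period 1]
Births: 390 × 0.533 = 208, 400 × 0.455 = 182 → total 390
Band 2: 1000 × 0.981 = 981
Band 3: 390 × 0.959 = 374
Band 4: 400 × 0.955 + 570 × 0.502 = 382 + 286 = 668
Net migration: Band 2 − 97 → 884; Band 3 + 97 → 471
End of period: [390, 884, 471, 668]
[period 2]
Births: 884 × 0.533 = 471, 471 × 0.455 = 214 → total 685
Band 2: 390 × 0.981 = 383
Band 3: 884 × 0.959 = 848
Band 4: 471 × 0.955 + 668 × 0.502 = 450 + 335 = 785
Net migration: Band 2 − 97 → 286; Band 3 + 97 → 945
End of period: [685, 286, 945, 785]
[period 3]
Births: 286 × 0.533 = 152, 945 × 0.455 = 430 → total 582
Band 2: 685 × 0.981 = 672
Band 3: 286 × 0.959 = 274
Band 4: 945 × 0.955 + 785 × 0.502 = 902 + 394 = 1296
Net migration: Band 2 − 97 → 575; Band 3 + 97 → 371
End of period: [582, 575, 371, 1296]
Total: 2360 → 2824; change = 464; percentage change = 19.7%

19.7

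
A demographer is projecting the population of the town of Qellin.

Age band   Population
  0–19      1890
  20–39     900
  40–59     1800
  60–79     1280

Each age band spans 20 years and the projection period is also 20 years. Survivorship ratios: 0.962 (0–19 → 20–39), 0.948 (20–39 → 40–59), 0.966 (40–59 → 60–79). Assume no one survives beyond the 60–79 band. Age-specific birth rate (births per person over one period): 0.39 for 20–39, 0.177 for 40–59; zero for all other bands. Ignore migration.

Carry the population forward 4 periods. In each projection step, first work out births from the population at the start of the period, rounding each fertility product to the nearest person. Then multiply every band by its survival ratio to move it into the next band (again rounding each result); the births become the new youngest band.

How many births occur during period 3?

Call the groups 1 to 4, youngest first.
Period 1.
Births: 900 × 0.39 = 351, 1800 × 0.177 = 319 — total 670
Group 2: 1890 × 0.962 = 1818
Group 3: 900 × 0.948 = 853
Group 4: 1800 × 0.966 = 1739
End of period: [670, 1818, 853, 1739]
Period 2.
Births: 1818 × 0.39 = 709, 853 × 0.177 = 151 — total 860
Group 2: 670 × 0.962 = 645
Group 3: 1818 × 0.948 = 1723
Group 4: 853 × 0.966 = 824
End of period: [860, 645, 1723, 824]
Period 3.
Births: 645 × 0.39 = 252, 1723 × 0.177 = 305 — total 557
Group 2: 860 × 0.962 = 827
Group 3: 645 × 0.948 = 611
Group 4: 1723 × 0.966 = 1664
End of period: [557, 827, 611, 1664]

557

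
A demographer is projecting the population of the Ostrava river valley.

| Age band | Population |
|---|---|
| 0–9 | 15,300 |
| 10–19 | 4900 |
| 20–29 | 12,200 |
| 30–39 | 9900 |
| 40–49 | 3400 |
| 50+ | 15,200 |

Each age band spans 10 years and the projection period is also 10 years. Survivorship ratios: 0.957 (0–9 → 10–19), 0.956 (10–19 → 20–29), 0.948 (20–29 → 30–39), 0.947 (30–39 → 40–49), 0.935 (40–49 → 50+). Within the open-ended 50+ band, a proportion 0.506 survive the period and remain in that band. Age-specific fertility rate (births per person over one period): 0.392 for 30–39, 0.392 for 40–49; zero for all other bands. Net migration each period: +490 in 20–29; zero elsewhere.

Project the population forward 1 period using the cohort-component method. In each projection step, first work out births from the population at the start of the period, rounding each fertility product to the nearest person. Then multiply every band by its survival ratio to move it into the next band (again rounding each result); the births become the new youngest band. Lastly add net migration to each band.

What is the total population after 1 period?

Period 1:
Births: 9900 × 0.392 = 3881  |  3400 × 0.392 = 1333 → 5214
10–19: 15300 × 0.957 = 14642
20–29: 4900 × 0.956 = 4684
30–39: 12200 × 0.948 = 11566
40–49: 9900 × 0.947 = 9375
50+: 3400 × 0.935 + 15200 × 0.506 = 3179 + 7691 = 10870
Net migration: 20–29 + 490 → 5174
Population now: 0–9=5214, 10–19=14642, 20–29=5174, 30–39=11566, 40–49=9375, 50+=10870
Total after period 1: 5214 + 14642 + 5174 + 11566 + 9375 + 10870 = 56841

56841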